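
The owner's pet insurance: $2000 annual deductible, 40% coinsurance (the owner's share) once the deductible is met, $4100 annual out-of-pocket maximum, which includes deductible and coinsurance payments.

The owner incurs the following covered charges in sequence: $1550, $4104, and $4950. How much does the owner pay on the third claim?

Claim 1 — $1550: all of it applies to the deductible. Cost to owner: $1550. OOP to date $1550.
Claim 2 — $4104: $450 finishes the deductible; $3654 goes to coinsurance; owner's 40% is $1461.60. Owner pays $1911.60; OOP now $3461.60.
Claim 3 — $4950: 40% coinsurance on $4950 = $1980. Adding that to $3461.60 gives $5441.60, past the $4100 cap; owner pays only $4100 − $3461.60 = $638.40.

$638.40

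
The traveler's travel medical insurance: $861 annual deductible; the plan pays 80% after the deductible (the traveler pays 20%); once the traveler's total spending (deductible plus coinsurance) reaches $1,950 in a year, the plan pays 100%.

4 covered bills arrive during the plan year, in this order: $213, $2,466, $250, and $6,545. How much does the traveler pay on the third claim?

Bill 1, $213: fully absorbed by the deductible. Traveler pays $213; OOP now $213.
Bill 2, $2,466: deductible takes $648, $1,818 remains; coinsurance $1,818 × 20% = $363.60. Traveler owes $1,011.60 (running OOP $1,224.60).
Bill 3, $250: deductible already satisfied, so traveler's share is 20% × $250 = $50. Cost to traveler: $50. OOP to date $1,274.60.

$50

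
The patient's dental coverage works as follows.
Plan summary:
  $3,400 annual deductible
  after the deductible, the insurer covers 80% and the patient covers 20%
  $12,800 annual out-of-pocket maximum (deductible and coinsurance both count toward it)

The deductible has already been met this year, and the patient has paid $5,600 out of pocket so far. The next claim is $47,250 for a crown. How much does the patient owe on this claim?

$7,200

With the deductible met, the entire $47,250 is subject to coinsurance.
Coinsurance: $47,250 × 20% = $9,450.
Adding $9,450 to the $5,600 already spent would give $15,050, which exceeds the $12,800 cap; the patient pays just $12,800 − $5,600 = $7,200.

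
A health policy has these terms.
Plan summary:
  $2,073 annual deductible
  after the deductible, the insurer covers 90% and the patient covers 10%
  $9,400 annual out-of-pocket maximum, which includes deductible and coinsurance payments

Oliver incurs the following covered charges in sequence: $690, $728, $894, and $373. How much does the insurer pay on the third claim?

$215.10

#1 ($690): all of it applies to the deductible. Cost to patient: $690. OOP to date $690. Plan pays $690 − $690 = $0.
#2 ($728): entire amount goes to the deductible. Patient owes $728 (running OOP $1,418). Insurer: $728 − $728 = $0.
#3 ($894): $655 finishes the deductible; $239 goes to coinsurance; patient's 10% is $23.90. Patient owes $678.90 (running OOP $2,096.90). Insurer: $894 − $678.90 = $215.10.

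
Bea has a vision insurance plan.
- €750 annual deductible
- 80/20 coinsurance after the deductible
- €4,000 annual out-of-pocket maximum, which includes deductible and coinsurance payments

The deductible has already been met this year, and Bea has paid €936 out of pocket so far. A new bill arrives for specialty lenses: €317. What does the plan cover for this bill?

The deductible is already satisfied, so the full bill goes to coinsurance.
Member's 20% share of €317 is €63.40.
Year-to-date out-of-pocket becomes €936 + €63.40 = €999.40, still under the €4,000 maximum, so no cap applies.
The insurer covers the remainder: €317 − €63.40 = €253.60.

€253.60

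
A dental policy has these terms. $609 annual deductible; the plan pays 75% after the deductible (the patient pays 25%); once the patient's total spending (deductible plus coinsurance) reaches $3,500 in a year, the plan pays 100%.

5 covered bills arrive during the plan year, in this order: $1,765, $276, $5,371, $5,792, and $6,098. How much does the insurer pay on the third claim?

#1 ($1,765): deductible takes $609, $1,156 remains; 25% of $1,156 = $289. Cost to patient: $898. OOP to date $898. Plan pays $1,765 − $898 = $867.
#2 ($276): deductible already satisfied, so patient's share is 25% × $276 = $69. Cost to patient: $69. OOP to date $967. Insurer: $276 − $69 = $207.
#3 ($5,371): deductible met; 25% of $5,371 = $1,342.75. Patient owes $1,342.75 (running OOP $2,309.75). Plan pays $5,371 − $1,342.75 = $4,028.25.

$4,028.25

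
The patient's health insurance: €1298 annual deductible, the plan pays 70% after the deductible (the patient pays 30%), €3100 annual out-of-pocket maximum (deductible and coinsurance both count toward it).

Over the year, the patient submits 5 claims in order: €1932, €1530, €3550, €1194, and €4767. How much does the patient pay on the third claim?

€1065

#1 (€1932): €1298 finishes the deductible; €634 goes to coinsurance; coinsurance €634 × 30% = €190.20. Cost to patient: €1488.20. OOP to date €1488.20.
#2 (€1530): deductible met; 30% of €1530 = €459. Cost to patient: €459. OOP to date €1947.20.
#3 (€3550): deductible already satisfied, so patient's share is 30% × €3550 = €1065. Patient owes €1065 (running OOP €3012.20).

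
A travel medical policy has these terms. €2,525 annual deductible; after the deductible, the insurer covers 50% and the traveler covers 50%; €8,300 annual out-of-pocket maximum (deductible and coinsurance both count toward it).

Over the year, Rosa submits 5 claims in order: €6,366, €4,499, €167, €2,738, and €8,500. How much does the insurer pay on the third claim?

Claim 1 — €6,366: €2,525 finishes the deductible; €3,841 goes to coinsurance; 50% of €3,841 = €1,920.50. Cost to traveler: €4,445.50. OOP to date €4,445.50. Plan pays €6,366 − €4,445.50 = €1,920.50.
Claim 2 — €4,499: deductible already satisfied, so traveler's share is 50% × €4,499 = €2,249.50. Traveler owes €2,249.50 (running OOP €6,695). Plan pays €4,499 − €2,249.50 = €2,249.50.
Claim 3 — €167: 50% coinsurance on €167 = €83.50. Traveler pays €83.50; OOP now €6,778.50. Plan pays €167 − €83.50 = €83.50.

€83.50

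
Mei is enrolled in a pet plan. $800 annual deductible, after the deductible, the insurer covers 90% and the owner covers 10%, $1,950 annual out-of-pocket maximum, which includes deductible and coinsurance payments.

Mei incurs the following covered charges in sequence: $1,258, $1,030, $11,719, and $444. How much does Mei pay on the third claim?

$1,001.20

Claim 1 — $1,258: deductible takes $800, $458 remains; 10% of $458 = $45.80. Cost to owner: $845.80. OOP to date $845.80.
Claim 2 — $1,030: deductible already satisfied, so owner's share is 10% × $1,030 = $103. Owner owes $103 (running OOP $948.80).
Claim 3 — $11,719: 10% coinsurance on $11,719 = $1,171.90. Adding that to $948.80 gives $2,120.70, past the $1,950 cap; owner pays only $1,950 − $948.80 = $1,001.20.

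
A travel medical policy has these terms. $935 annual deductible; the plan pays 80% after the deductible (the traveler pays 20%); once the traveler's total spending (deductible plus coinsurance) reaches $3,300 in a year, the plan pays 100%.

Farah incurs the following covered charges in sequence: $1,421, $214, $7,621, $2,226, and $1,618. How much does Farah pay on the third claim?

$1,524.20

Bill 1, $1,421: deductible takes $935, $486 remains; 20% of $486 = $97.20. Traveler owes $1,032.20 (running OOP $1,032.20).
Bill 2, $214: 20% coinsurance on $214 = $42.80. Traveler owes $42.80 (running OOP $1,075).
Bill 3, $7,621: 20% coinsurance on $7,621 = $1,524.20. Traveler owes $1,524.20 (running OOP $2,599.20).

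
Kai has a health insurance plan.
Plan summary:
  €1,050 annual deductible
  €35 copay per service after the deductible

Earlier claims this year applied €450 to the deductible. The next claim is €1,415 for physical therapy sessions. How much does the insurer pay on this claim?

Remaining deductible: €1,050 − €450 = €600.
That leaves €1,415 − €600 = €815 for the copay.
Copay on this service: €35.
That puts the patient's cost at €600 + €35 = €635.
Insurer pays the balance: €1,415 − €635 = €780.

€780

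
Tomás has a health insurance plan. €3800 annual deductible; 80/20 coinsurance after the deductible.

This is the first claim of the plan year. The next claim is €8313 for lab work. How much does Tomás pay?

Nothing has been paid toward the €3800 deductible, so the first €3800 of this charge is applied there.
The remaining €4513 (= €8313 − €3800) moves to coinsurance.
Coinsurance: €4513 × 20% = €902.60.
So the patient owes €3800 + €902.60 = €4702.60.

€4702.60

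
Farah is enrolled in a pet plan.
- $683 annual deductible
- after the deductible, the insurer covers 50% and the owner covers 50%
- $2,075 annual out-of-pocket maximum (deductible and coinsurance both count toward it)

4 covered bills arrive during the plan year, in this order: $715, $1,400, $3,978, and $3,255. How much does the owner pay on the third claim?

$676

Bill 1, $715: $683 to deductible, leaving $32; owner's 50% is $16. Owner owes $699 (running OOP $699).
Bill 2, $1,400: 50% coinsurance on $1,400 = $700. Owner pays $700; OOP now $1,399.
Bill 3, $3,978: 50% coinsurance on $3,978 = $1,989. That would push OOP to $3,388, over the $2,075 cap, so owner pays $2,075 − $1,399 = $676.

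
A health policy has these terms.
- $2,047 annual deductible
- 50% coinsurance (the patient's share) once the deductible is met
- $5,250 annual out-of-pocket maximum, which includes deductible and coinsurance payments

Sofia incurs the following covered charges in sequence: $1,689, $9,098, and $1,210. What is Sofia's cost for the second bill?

$3,561

Bill 1, $1,689: all of it applies to the deductible. Cost to patient: $1,689. OOP to date $1,689.
Bill 2, $9,098: $358 finishes the deductible; $8,740 goes to coinsurance; patient's 50% is $4,370. Deductible plus coinsurance: $358 + $4,370 = $4,728. Adding that to $1,689 gives $6,417, past the $5,250 cap; patient pays only $5,250 − $1,689 = $3,561.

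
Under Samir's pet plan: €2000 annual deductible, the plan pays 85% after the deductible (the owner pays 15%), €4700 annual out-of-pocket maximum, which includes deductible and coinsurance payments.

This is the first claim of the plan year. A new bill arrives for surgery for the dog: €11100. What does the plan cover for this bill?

The full €2000 deductible is still open; €2000 of this bill applies to it.
That leaves €11100 − €2000 = €9100 for coinsurance.
15% of €9100 = €1365 falls to the owner.
Owner responsibility before any cap: €2000 + €1365 = €3365.
Year-to-date out-of-pocket becomes €0 + €3365 = €3365, still under the €4700 maximum, so no cap applies.
Insurer pays the balance: €11100 − €3365 = €7735.

€7735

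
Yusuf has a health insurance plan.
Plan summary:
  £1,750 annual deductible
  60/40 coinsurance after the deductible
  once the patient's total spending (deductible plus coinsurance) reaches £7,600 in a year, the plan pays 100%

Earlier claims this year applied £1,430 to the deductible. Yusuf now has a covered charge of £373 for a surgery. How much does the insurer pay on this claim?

Deductible still to meet: £1,750 − £1,430 = £320.
After the £320 deductible portion, £373 − £320 = £53 is subject to coinsurance.
40% of £53 = £21.20 falls to the patient.
So the patient owes £320 + £21.20 = £341.20 before any cap.
Year-to-date out-of-pocket becomes £1,430 + £341.20 = £1,771.20, still under the £7,600 maximum, so no cap applies.
Insurer pays the balance: £373 − £341.20 = £31.80.

£31.80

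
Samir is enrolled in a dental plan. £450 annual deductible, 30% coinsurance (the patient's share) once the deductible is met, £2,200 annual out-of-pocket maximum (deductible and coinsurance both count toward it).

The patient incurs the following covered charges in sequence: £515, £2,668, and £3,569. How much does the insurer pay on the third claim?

£2,638.90

Claim 1 — £515: £450 finishes the deductible; £65 goes to coinsurance; patient's 30% is £19.50. Patient pays £469.50; OOP now £469.50. Plan pays £515 − £469.50 = £45.50.
Claim 2 — £2,668: deductible already satisfied, so patient's share is 30% × £2,668 = £800.40. Patient pays £800.40; OOP now £1,269.90. Plan pays £2,668 − £800.40 = £1,867.60.
Claim 3 — £3,569: 30% coinsurance on £3,569 = £1,070.70. Adding that to £1,269.90 gives £2,340.60, past the £2,200 cap; patient pays only £2,200 − £1,269.90 = £930.10. Plan pays £3,569 − £930.10 = £2,638.90.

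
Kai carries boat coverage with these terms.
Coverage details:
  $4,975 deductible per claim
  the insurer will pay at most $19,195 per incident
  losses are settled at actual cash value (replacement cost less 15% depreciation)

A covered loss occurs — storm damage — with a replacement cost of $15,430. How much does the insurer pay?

Actual cash value after 15% depreciation: $15,430 × 85% = $13,115.50.
Subtract the deductible: $13,115.50 − $4,975 = $8,140.50.
That's under the $19,195 cap, so the insurer reimburses the full $8,140.50.

$8,140.50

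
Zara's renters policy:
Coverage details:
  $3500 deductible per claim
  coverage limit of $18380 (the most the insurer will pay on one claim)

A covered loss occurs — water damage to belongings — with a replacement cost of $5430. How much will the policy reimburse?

Less the $3500 deductible: $5430 − $3500 = $1930.
$1930 ≤ $18380, so the limit doesn't bind; insurer pays $1930.

$1930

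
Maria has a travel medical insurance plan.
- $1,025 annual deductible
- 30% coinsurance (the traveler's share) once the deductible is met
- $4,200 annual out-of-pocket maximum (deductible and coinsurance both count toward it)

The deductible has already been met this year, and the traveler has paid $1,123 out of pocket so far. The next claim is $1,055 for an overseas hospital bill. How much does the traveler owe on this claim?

$316.50

With the deductible met, the entire $1,055 is subject to coinsurance.
30% of $1,055 = $316.50 falls to the traveler.
Total out-of-pocket so far would be $1,123 + $316.50 = $1,439.50, below the $4,200 cap — no reduction.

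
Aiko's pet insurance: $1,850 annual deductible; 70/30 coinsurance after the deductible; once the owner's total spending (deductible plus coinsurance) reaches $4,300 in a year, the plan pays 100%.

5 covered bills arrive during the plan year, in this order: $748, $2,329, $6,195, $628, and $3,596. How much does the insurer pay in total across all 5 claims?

Bill 1, $748: entire amount goes to the deductible. Owner pays $748; OOP now $748. Plan pays $748 − $748 = $0.
Bill 2, $2,329: $1,102 finishes the deductible; $1,227 goes to coinsurance; owner's 30% is $368.10. Owner owes $1,470.10 (running OOP $2,218.10). Plan pays $2,329 − $1,470.10 = $858.90.
Bill 3, $6,195: 30% coinsurance on $6,195 = $1,858.50. Owner owes $1,858.50 (running OOP $4,076.60). Insurer: $6,195 − $1,858.50 = $4,336.50.
Bill 4, $628: 30% coinsurance on $628 = $188.40. Owner pays $188.40; OOP now $4,265. Plan pays $628 − $188.40 = $439.60.
Bill 5, $3,596: 30% coinsurance on $3,596 = $1,078.80. OOP would hit $5,343.80 > $4,300, so the cap limits the owner to $4,300 − $4,265 = $35. Plan pays $3,596 − $35 = $3,561.
Insurer total = bills − owner's total = $13,496 − $4,300 = $9,196.

$9,196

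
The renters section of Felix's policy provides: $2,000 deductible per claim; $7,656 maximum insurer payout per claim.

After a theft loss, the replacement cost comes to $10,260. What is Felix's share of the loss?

$2,604

Subtract the deductible: $10,260 − $2,000 = $8,260.
$8,260 exceeds the $7,656 limit, so the insurer pays the limit: $7,656.
The tenant bears the rest of the original loss: $10,260 − $7,656 = $2,604.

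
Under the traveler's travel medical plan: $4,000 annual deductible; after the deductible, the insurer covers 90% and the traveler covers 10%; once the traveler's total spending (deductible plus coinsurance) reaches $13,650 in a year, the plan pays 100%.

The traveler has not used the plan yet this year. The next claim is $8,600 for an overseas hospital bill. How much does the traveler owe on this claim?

Nothing has been paid toward the $4,000 deductible, so the first $4,000 of this charge is applied there.
The remaining $4,600 (= $8,600 − $4,000) moves to coinsurance.
Traveler's 10% share of $4,600 is $460.
So the traveler owes $4,000 + $460 = $4,460 before any cap.
Cumulative spending $0 + $4,460 = $4,460 stays under the $13,650 maximum.

$4,460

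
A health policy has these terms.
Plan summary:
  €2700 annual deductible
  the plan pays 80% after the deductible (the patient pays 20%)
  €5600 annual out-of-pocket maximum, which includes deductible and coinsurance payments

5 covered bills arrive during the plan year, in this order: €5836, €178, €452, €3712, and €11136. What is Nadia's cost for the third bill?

Claim 1 (€5836): €2700 finishes the deductible; €3136 goes to coinsurance; patient's 20% is €627.20. Cost to patient: €3327.20. OOP to date €3327.20.
Claim 2 (€178): deductible met; 20% of €178 = €35.60. Patient pays €35.60; OOP now €3362.80.
Claim 3 (€452): 20% coinsurance on €452 = €90.40. Cost to patient: €90.40. OOP to date €3453.20.

€90.40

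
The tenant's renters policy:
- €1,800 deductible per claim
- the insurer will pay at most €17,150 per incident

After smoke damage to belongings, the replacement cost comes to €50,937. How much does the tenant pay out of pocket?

€33,787

After the deductible, €50,937 − €1,800 = €49,137 remains.
Since €49,137 > €17,150, the payout is capped at €17,150.
The tenant bears the rest of the original loss: €50,937 − €17,150 = €33,787.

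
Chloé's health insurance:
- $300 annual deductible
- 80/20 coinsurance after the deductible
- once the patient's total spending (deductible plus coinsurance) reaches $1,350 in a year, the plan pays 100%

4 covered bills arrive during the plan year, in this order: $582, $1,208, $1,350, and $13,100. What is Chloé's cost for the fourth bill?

$482

#1 ($582): deductible takes $300, $282 remains; 20% of $282 = $56.40. Cost to patient: $356.40. OOP to date $356.40.
#2 ($1,208): 20% coinsurance on $1,208 = $241.60. Patient pays $241.60; OOP now $598.
#3 ($1,350): 20% coinsurance on $1,350 = $270. Patient pays $270; OOP now $868.
#4 ($13,100): deductible already satisfied, so patient's share is 20% × $13,100 = $2,620. OOP would hit $3,488 > $1,350, so the cap limits the patient to $1,350 − $868 = $482.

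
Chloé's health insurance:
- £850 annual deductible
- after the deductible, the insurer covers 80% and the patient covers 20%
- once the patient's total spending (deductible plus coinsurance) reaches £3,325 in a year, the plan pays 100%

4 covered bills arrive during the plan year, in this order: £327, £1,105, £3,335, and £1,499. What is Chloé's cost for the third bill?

£667

Bill 1, £327: fully absorbed by the deductible. Patient owes £327 (running OOP £327).
Bill 2, £1,105: £523 finishes the deductible; £582 goes to coinsurance; patient's 20% is £116.40. Cost to patient: £639.40. OOP to date £966.40.
Bill 3, £3,335: 20% coinsurance on £3,335 = £667. Patient pays £667; OOP now £1,633.40.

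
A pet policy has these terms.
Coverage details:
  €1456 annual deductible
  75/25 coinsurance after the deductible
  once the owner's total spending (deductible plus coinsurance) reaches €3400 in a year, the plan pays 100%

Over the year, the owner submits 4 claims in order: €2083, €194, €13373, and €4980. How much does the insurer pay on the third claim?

€11634.25

Claim 1 (€2083): €1456 to deductible, leaving €627; owner's 25% is €156.75. Owner owes €1612.75 (running OOP €1612.75). Plan pays €2083 − €1612.75 = €470.25.
Claim 2 (€194): deductible already satisfied, so owner's share is 25% × €194 = €48.50. Owner pays €48.50; OOP now €1661.25. Insurer: €194 − €48.50 = €145.50.
Claim 3 (€13373): deductible already satisfied, so owner's share is 25% × €13373 = €3343.25. Adding that to €1661.25 gives €5004.50, past the €3400 cap; owner pays only €3400 − €1661.25 = €1738.75. Plan pays €13373 − €1738.75 = €11634.25.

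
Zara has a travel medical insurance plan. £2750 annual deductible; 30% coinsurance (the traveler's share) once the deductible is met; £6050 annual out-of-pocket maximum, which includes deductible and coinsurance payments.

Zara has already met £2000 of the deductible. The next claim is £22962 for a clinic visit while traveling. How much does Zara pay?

£4050

£2000 of the £2750 deductible is already met, leaving £750.
That leaves £22962 − £750 = £22212 for coinsurance.
30% of £22212 = £6663.60 falls to the traveler.
So the traveler owes £750 + £6663.60 = £7413.60 before any cap.
Year-to-date out-of-pocket would reach £2000 + £7413.60 = £9413.60, above the £6050 maximum, so the traveler pays only £6050 − £2000 = £4050.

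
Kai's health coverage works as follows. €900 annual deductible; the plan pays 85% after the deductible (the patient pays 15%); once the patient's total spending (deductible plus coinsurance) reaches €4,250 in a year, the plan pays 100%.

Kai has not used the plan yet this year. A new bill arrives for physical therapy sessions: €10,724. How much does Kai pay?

Deductible not yet touched, so the first €900 of the bill goes to the deductible.
The remaining €9,824 (= €10,724 − €900) moves to coinsurance.
Coinsurance: €9,824 × 15% = €1,473.60.
Patient responsibility before any cap: €900 + €1,473.60 = €2,373.60.
Total out-of-pocket so far would be €0 + €2,373.60 = €2,373.60, below the €4,250 cap — no reduction.

€2,373.60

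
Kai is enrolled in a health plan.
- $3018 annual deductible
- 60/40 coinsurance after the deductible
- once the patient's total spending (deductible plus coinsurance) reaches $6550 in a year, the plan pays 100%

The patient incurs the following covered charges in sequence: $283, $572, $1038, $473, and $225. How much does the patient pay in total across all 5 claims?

$2591

Claim 1 ($283): all of it applies to the deductible. Patient pays $283; OOP now $283.
Claim 2 ($572): all of it applies to the deductible. Patient owes $572 (running OOP $855).
Claim 3 ($1038): fully absorbed by the deductible. Patient pays $1038; OOP now $1893.
Claim 4 ($473): all of it applies to the deductible. Patient pays $473; OOP now $2366.
Claim 5 ($225): all of it applies to the deductible. Patient pays $225; OOP now $2591.
Total paid by the patient: $283 + $572 + $1038 + $473 + $225 = $2591.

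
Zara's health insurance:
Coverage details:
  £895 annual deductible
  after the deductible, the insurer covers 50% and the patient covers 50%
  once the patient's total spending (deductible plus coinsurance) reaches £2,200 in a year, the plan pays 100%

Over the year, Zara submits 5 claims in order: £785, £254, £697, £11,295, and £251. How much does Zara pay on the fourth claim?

£884.50

Bill 1, £785: fully absorbed by the deductible. Patient pays £785; OOP now £785.
Bill 2, £254: deductible takes £110, £144 remains; 50% of £144 = £72. Patient pays £182; OOP now £967.
Bill 3, £697: 50% coinsurance on £697 = £348.50. Patient owes £348.50 (running OOP £1,315.50).
Bill 4, £11,295: deductible already satisfied, so patient's share is 50% × £11,295 = £5,647.50. That would push OOP to £6,963, over the £2,200 cap, so patient pays £2,200 − £1,315.50 = £884.50.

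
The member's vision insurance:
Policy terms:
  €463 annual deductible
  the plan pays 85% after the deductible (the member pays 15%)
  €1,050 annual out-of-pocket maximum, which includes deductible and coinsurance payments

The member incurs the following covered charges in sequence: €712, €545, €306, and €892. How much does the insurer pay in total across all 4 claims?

Claim 1 (€712): €463 to deductible, leaving €249; member's 15% is €37.35. Member pays €500.35; OOP now €500.35. Plan pays €712 − €500.35 = €211.65.
Claim 2 (€545): deductible met; 15% of €545 = €81.75. Cost to member: €81.75. OOP to date €582.10. Plan pays €545 − €81.75 = €463.25.
Claim 3 (€306): 15% coinsurance on €306 = €45.90. Cost to member: €45.90. OOP to date €628. Insurer: €306 − €45.90 = €260.10.
Claim 4 (€892): deductible already satisfied, so member's share is 15% × €892 = €133.80. Member owes €133.80 (running OOP €761.80). Insurer: €892 − €133.80 = €758.20.
Insurer total = bills − member's total = €2,455 − €761.80 = €1,693.20.

€1,693.20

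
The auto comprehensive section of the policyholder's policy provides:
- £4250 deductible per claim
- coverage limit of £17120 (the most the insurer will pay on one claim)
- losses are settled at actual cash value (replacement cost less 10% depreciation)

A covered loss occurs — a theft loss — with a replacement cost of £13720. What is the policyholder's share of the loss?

Depreciate 10%: the covered value is £13720 × 0.9 = £12348.
After the deductible, £12348 − £4250 = £8098 remains.
£8098 ≤ £17120, so the limit doesn't bind; insurer pays £8098.
Out of pocket: £13720 − £8098 = £5622.

£5622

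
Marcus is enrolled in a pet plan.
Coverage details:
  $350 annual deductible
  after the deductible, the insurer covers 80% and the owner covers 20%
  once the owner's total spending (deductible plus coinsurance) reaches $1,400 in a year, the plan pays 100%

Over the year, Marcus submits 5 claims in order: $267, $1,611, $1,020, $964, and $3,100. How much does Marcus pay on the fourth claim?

Claim 1 — $267: fully absorbed by the deductible. Owner owes $267 (running OOP $267).
Claim 2 — $1,611: $83 to deductible, leaving $1,528; 20% of $1,528 = $305.60. Owner owes $388.60 (running OOP $655.60).
Claim 3 — $1,020: 20% coinsurance on $1,020 = $204. Cost to owner: $204. OOP to date $859.60.
Claim 4 — $964: deductible already satisfied, so owner's share is 20% × $964 = $192.80. Owner pays $192.80; OOP now $1,052.40.

$192.80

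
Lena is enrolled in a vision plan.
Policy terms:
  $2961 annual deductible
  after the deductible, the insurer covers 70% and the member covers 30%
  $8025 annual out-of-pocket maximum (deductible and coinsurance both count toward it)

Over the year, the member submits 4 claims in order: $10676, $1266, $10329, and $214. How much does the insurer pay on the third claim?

$7959.30

Claim 1 ($10676): $2961 to deductible, leaving $7715; 30% of $7715 = $2314.50. Cost to member: $5275.50. OOP to date $5275.50. Insurer: $10676 − $5275.50 = $5400.50.
Claim 2 ($1266): deductible met; 30% of $1266 = $379.80. Member pays $379.80; OOP now $5655.30. Insurer: $1266 − $379.80 = $886.20.
Claim 3 ($10329): deductible already satisfied, so member's share is 30% × $10329 = $3098.70. Adding that to $5655.30 gives $8754, past the $8025 cap; member pays only $8025 − $5655.30 = $2369.70. Insurer: $10329 − $2369.70 = $7959.30.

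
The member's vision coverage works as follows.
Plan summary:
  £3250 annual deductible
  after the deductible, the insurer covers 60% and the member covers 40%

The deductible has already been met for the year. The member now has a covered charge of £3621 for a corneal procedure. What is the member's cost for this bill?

£1448.40

With the deductible met, the entire £3621 is subject to coinsurance.
40% of £3621 = £1448.40 falls to the member.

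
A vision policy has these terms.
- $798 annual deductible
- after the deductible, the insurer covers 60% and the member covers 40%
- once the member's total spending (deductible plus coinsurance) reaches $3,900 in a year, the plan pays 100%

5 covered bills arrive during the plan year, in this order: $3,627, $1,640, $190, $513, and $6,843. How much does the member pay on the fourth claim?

Claim 1 — $3,627: $798 to deductible, leaving $2,829; 40% of $2,829 = $1,131.60. Cost to member: $1,929.60. OOP to date $1,929.60.
Claim 2 — $1,640: deductible met; 40% of $1,640 = $656. Member owes $656 (running OOP $2,585.60).
Claim 3 — $190: 40% coinsurance on $190 = $76. Member owes $76 (running OOP $2,661.60).
Claim 4 — $513: 40% coinsurance on $513 = $205.20. Member owes $205.20 (running OOP $2,866.80).

$205.20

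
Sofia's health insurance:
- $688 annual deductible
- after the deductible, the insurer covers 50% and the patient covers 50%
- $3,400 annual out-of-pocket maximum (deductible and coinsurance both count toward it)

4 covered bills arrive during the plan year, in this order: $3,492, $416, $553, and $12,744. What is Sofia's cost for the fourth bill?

$825.50

#1 ($3,492): $688 finishes the deductible; $2,804 goes to coinsurance; coinsurance $2,804 × 50% = $1,402. Cost to patient: $2,090. OOP to date $2,090.
#2 ($416): deductible met; 50% of $416 = $208. Patient pays $208; OOP now $2,298.
#3 ($553): deductible already satisfied, so patient's share is 50% × $553 = $276.50. Cost to patient: $276.50. OOP to date $2,574.50.
#4 ($12,744): deductible already satisfied, so patient's share is 50% × $12,744 = $6,372. OOP would hit $8,946.50 > $3,400, so the cap limits the patient to $3,400 − $2,574.50 = $825.50.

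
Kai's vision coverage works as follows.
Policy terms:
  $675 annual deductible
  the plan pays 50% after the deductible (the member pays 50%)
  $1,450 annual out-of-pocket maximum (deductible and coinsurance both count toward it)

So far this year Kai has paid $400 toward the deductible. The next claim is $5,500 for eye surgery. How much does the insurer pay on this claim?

$4,450

$400 of the $675 deductible is already met, leaving $275.
That leaves $5,500 − $275 = $5,225 for coinsurance.
50% of $5,225 = $2,612.50 falls to the member.
So the member owes $275 + $2,612.50 = $2,887.50 before any cap.
Adding $2,887.50 to the $400 already spent would give $3,287.50, which exceeds the $1,450 cap; the member pays just $1,450 − $400 = $1,050.
The insurer covers the remainder: $5,500 − $1,050 = $4,450.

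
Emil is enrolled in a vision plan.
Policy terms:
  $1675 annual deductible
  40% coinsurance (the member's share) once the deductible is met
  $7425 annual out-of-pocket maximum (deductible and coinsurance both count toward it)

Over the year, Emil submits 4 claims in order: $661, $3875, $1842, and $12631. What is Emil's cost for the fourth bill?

$3868.80

Claim 1 — $661: fully absorbed by the deductible. Cost to member: $661. OOP to date $661.
Claim 2 — $3875: $1014 to deductible, leaving $2861; member's 40% is $1144.40. Cost to member: $2158.40. OOP to date $2819.40.
Claim 3 — $1842: 40% coinsurance on $1842 = $736.80. Member pays $736.80; OOP now $3556.20.
Claim 4 — $12631: deductible already satisfied, so member's share is 40% × $12631 = $5052.40. OOP would hit $8608.60 > $7425, so the cap limits the member to $7425 − $3556.20 = $3868.80.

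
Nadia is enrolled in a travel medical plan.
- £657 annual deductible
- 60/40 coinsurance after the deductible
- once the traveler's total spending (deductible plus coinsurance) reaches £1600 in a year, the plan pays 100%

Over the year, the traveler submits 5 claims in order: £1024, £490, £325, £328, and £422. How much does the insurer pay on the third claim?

£195

Bill 1, £1024: £657 to deductible, leaving £367; 40% of £367 = £146.80. Traveler pays £803.80; OOP now £803.80. Plan pays £1024 − £803.80 = £220.20.
Bill 2, £490: deductible already satisfied, so traveler's share is 40% × £490 = £196. Traveler owes £196 (running OOP £999.80). Plan pays £490 − £196 = £294.
Bill 3, £325: deductible met; 40% of £325 = £130. Cost to traveler: £130. OOP to date £1129.80. Plan pays £325 − £130 = £195.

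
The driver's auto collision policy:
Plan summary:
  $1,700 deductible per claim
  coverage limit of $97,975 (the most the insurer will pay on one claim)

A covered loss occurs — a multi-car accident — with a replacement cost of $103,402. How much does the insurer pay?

Subtract the deductible: $103,402 − $1,700 = $101,702.
Since $101,702 > $97,975, the payout is capped at $97,975.

$97,975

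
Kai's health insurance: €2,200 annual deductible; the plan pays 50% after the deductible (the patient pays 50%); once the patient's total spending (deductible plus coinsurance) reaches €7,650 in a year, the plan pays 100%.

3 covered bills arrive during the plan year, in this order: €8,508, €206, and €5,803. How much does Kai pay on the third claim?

€2,193

Bill 1, €8,508: €2,200 finishes the deductible; €6,308 goes to coinsurance; coinsurance €6,308 × 50% = €3,154. Cost to patient: €5,354. OOP to date €5,354.
Bill 2, €206: deductible met; 50% of €206 = €103. Patient pays €103; OOP now €5,457.
Bill 3, €5,803: deductible met; 50% of €5,803 = €2,901.50. That would push OOP to €8,358.50, over the €7,650 cap, so patient pays €7,650 − €5,457 = €2,193.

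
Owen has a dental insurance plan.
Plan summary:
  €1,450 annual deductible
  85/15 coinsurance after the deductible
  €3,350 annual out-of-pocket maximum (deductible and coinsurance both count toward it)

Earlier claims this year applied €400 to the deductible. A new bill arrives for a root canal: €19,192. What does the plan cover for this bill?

€16,242

€400 of the €1,450 deductible is already met, leaving €1,050.
That leaves €19,192 − €1,050 = €18,142 for coinsurance.
Patient's 15% share of €18,142 is €2,721.30.
Patient responsibility before any cap: €1,050 + €2,721.30 = €3,771.30.
That would bring total out-of-pocket to €4,171.30, past the €3,350 cap. The patient is capped at €3,350 − €400 = €2,950 on this claim.
The insurer covers the remainder: €19,192 − €2,950 = €16,242.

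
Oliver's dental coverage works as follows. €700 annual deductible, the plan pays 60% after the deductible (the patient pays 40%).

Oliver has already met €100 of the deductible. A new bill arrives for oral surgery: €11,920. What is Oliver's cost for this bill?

Deductible still to meet: €700 − €100 = €600.
The remaining €11,320 (= €11,920 − €600) moves to coinsurance.
Patient's 40% share of €11,320 is €4,528.
Patient responsibility: €600 + €4,528 = €5,128.

€5,128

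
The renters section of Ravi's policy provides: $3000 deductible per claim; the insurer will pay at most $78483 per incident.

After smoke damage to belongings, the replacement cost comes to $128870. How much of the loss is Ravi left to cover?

$50387

Less the $3000 deductible: $128870 − $3000 = $125870.
$125870 exceeds the $78483 limit, so the insurer pays the limit: $78483.
The tenant bears the rest of the original loss: $128870 − $78483 = $50387.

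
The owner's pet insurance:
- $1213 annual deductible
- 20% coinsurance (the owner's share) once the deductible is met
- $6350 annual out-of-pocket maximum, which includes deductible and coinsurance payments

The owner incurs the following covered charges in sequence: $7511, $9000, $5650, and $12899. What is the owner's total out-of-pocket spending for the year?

Claim 1 ($7511): $1213 to deductible, leaving $6298; 20% of $6298 = $1259.60. Owner owes $2472.60 (running OOP $2472.60).
Claim 2 ($9000): deductible already satisfied, so owner's share is 20% × $9000 = $1800. Cost to owner: $1800. OOP to date $4272.60.
Claim 3 ($5650): deductible met; 20% of $5650 = $1130. Owner pays $1130; OOP now $5402.60.
Claim 4 ($12899): 20% coinsurance on $12899 = $2579.80. Adding that to $5402.60 gives $7982.40, past the $6350 cap; owner pays only $6350 − $5402.60 = $947.40.
Total paid by the owner: $2472.60 + $1800 + $1130 + $947.40 = $6350.

$6350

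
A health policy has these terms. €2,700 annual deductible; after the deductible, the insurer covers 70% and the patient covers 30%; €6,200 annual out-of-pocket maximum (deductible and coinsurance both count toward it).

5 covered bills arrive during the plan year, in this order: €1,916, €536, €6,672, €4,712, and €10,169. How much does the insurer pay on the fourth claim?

€3,298.40

Bill 1, €1,916: entire amount goes to the deductible. Patient owes €1,916 (running OOP €1,916). Plan pays €1,916 − €1,916 = €0.
Bill 2, €536: entire amount goes to the deductible. Cost to patient: €536. OOP to date €2,452. Plan pays €536 − €536 = €0.
Bill 3, €6,672: €248 to deductible, leaving €6,424; 30% of €6,424 = €1,927.20. Patient pays €2,175.20; OOP now €4,627.20. Plan pays €6,672 − €2,175.20 = €4,496.80.
Bill 4, €4,712: deductible already satisfied, so patient's share is 30% × €4,712 = €1,413.60. Cost to patient: €1,413.60. OOP to date €6,040.80. Plan pays €4,712 − €1,413.60 = €3,298.40.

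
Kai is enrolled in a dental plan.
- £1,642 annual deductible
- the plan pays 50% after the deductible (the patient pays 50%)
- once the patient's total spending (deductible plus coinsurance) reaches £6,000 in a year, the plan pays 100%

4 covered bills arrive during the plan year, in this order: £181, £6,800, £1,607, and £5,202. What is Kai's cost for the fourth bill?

£885

Claim 1 (£181): fully absorbed by the deductible. Patient pays £181; OOP now £181.
Claim 2 (£6,800): £1,461 finishes the deductible; £5,339 goes to coinsurance; coinsurance £5,339 × 50% = £2,669.50. Patient owes £4,130.50 (running OOP £4,311.50).
Claim 3 (£1,607): deductible already satisfied, so patient's share is 50% × £1,607 = £803.50. Cost to patient: £803.50. OOP to date £5,115.
Claim 4 (£5,202): 50% coinsurance on £5,202 = £2,601. Adding that to £5,115 gives £7,716, past the £6,000 cap; patient pays only £6,000 − £5,115 = £885.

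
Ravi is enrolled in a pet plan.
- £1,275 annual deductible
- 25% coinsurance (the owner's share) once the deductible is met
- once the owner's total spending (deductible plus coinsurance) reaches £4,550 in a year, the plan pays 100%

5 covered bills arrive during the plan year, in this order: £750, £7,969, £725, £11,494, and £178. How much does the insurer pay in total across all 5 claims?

£16,566

Claim 1 (£750): entire amount goes to the deductible. Cost to owner: £750. OOP to date £750. Insurer: £750 − £750 = £0.
Claim 2 (£7,969): deductible takes £525, £7,444 remains; coinsurance £7,444 × 25% = £1,861. Cost to owner: £2,386. OOP to date £3,136. Plan pays £7,969 − £2,386 = £5,583.
Claim 3 (£725): 25% coinsurance on £725 = £181.25. Owner owes £181.25 (running OOP £3,317.25). Plan pays £725 − £181.25 = £543.75.
Claim 4 (£11,494): 25% coinsurance on £11,494 = £2,873.50. OOP would hit £6,190.75 > £4,550, so the cap limits the owner to £4,550 − £3,317.25 = £1,232.75. Insurer: £11,494 − £1,232.75 = £10,261.25.
Claim 5 (£178): 25% coinsurance on £178 = £44.50. Adding that to £4,550 gives £4,594.50, past the £4,550 cap; owner pays only £4,550 − £4,550 = £0. Insurer: £178 − £0 = £178.
Insurer total: £0 + £5,583 + £543.75 + £10,261.25 + £178 = £16,566.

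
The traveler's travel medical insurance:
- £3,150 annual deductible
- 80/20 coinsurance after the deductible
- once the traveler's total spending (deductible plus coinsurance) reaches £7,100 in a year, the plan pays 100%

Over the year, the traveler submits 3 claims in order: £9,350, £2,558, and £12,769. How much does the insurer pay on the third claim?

Claim 1 (£9,350): deductible takes £3,150, £6,200 remains; coinsurance £6,200 × 20% = £1,240. Traveler owes £4,390 (running OOP £4,390). Insurer: £9,350 − £4,390 = £4,960.
Claim 2 (£2,558): deductible already satisfied, so traveler's share is 20% × £2,558 = £511.60. Cost to traveler: £511.60. OOP to date £4,901.60. Insurer: £2,558 − £511.60 = £2,046.40.
Claim 3 (£12,769): deductible met; 20% of £12,769 = £2,553.80. That would push OOP to £7,455.40, over the £7,100 cap, so traveler pays £7,100 − £4,901.60 = £2,198.40. Plan pays £12,769 − £2,198.40 = £10,570.60.

£10,570.60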